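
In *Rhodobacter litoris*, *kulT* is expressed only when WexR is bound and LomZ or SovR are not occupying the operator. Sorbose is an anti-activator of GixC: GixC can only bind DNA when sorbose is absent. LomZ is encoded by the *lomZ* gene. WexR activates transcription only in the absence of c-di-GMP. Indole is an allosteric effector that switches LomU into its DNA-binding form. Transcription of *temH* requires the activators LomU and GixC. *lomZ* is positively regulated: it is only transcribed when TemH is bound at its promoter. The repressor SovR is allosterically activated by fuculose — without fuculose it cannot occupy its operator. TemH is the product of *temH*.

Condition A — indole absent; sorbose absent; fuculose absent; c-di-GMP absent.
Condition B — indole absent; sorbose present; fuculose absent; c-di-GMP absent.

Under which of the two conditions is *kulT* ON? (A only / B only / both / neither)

Condition A:
Indole is absent, so LomU is inactive.
Sorbose is absent, so GixC is active.
Required activator LomU is absent, so *temH* is not transcribed.
So TemH is not produced.
Required activator TemH is absent, so *lomZ* is not transcribed.
So LomZ is not produced.
Fuculose is absent, so SovR is inactive.
c-di-GMP is absent, so WexR is active.
No repressor is bound and WexR is active, so *kulT* is transcribed.
→ *kulT* is ON in A.
Condition B:
Indole is absent, so LomU is inactive.
Sorbose is present, so GixC is inactive.
Required activator LomU is absent, so *temH* is not transcribed.
So TemH is not produced.
Required activator TemH is absent, so *lomZ* is not transcribed.
So LomZ is not produced.
Fuculose is absent, so SovR is inactive.
c-di-GMP is absent, so WexR is active.
No repressor is bound and WexR is active, so *kulT* is transcribed.
→ *kulT* is ON in B.

both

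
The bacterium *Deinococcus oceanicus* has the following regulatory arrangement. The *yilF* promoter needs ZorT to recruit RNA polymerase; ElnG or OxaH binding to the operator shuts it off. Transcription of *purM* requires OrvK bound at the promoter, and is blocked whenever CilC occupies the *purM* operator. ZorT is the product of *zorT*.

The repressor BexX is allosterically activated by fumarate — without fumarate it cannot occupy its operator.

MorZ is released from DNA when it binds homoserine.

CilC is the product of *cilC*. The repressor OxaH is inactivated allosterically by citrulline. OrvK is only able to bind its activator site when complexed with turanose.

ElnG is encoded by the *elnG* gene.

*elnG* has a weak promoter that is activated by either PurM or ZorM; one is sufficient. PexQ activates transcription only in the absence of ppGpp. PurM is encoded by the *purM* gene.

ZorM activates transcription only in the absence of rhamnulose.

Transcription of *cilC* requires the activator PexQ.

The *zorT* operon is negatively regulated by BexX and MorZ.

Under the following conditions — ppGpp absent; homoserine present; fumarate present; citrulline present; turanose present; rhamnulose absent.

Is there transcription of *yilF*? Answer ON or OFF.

OFF

Turanose is present, so OrvK is active.
ppGpp is absent, so PexQ is active.
No repressor is bound and PexQ is active, so *cilC* is transcribed.
So CilC is produced and active.
With repressor CilC bound, *purM* is not transcribed.
So PurM is not produced.
Rhamnulose is absent, so ZorM is active.
Activator ZorM is present, so *elnG* is transcribed.
So ElnG is produced and active.
Citrulline is present, so OxaH is inactive.
Fumarate is present, so BexX is active.
Homoserine is present, so MorZ is inactive.
With repressor BexX bound, *zorT* is not transcribed.
So ZorT is not produced.
With repressor ElnG bound, *yilF* is not transcribed.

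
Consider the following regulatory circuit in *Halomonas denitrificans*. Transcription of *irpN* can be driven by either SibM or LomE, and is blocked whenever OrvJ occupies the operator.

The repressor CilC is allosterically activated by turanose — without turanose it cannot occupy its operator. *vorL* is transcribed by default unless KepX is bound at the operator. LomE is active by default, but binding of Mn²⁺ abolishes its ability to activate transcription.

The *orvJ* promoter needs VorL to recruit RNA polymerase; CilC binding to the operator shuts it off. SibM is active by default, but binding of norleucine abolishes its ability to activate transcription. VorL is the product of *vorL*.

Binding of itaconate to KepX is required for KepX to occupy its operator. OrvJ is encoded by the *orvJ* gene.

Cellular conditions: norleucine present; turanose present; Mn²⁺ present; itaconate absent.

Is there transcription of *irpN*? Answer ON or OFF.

Turanose is present, so CilC is active.
Itaconate is absent, so KepX is inactive.
With no repressor bound, *vorL* is transcribed.
So VorL is produced and active.
With repressor CilC bound, *orvJ* is not transcribed.
So OrvJ is not produced.
Norleucine is present, so SibM is inactive.
Mn²⁺ is present, so LomE is inactive.
No activator is available at the *irpN* promoter, so *irpN* is not transcribed.

OFF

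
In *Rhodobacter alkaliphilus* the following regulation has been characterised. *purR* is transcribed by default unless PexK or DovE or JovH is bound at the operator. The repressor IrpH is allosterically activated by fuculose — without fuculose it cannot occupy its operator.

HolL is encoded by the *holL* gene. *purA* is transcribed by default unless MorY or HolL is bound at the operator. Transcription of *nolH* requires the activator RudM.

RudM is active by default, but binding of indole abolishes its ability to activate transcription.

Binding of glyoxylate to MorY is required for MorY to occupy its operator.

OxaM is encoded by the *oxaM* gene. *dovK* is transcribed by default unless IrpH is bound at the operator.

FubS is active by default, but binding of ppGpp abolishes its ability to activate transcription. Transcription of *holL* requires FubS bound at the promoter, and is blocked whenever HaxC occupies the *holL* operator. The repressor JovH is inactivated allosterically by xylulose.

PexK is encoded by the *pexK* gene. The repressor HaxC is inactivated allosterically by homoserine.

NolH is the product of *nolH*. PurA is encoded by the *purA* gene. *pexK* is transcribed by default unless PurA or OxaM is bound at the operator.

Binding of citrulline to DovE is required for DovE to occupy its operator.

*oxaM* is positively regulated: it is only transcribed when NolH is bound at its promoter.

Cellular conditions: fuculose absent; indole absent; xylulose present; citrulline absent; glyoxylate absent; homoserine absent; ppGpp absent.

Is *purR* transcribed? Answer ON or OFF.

Glyoxylate is absent, so MorY is inactive.
Homoserine is absent, so HaxC is active.
ppGpp is absent, so FubS is active.
With repressor HaxC bound, *holL* is not transcribed.
So HolL is not produced.
With no repressor bound, *purA* is transcribed.
So PurA is produced and active.
Indole is absent, so RudM is active.
No repressor is bound and RudM is active, so *nolH* is transcribed.
So NolH is produced and active.
No repressor is bound and NolH is active, so *oxaM* is transcribed.
So OxaM is produced and active.
With repressor PurA bound, *pexK* is not transcribed.
So PexK is not produced.
Citrulline is absent, so DovE is inactive.
Xylulose is present, so JovH is inactive.
With no repressor bound, *purR* is transcribed.

ON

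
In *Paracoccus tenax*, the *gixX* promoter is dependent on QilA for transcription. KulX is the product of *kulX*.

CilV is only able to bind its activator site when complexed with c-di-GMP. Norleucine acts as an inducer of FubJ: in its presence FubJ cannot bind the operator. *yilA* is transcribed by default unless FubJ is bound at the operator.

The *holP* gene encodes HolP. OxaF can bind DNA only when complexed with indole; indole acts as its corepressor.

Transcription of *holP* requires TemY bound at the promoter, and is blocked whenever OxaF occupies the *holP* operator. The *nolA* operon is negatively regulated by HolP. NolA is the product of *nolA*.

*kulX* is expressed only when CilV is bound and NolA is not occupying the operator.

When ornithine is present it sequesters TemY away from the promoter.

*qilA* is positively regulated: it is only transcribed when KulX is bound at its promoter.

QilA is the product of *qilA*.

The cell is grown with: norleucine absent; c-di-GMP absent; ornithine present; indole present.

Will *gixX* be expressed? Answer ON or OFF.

OFF

Indole is present, so OxaF is active.
Ornithine is present, so TemY is inactive.
With repressor OxaF bound, *holP* is not transcribed.
So HolP is not produced.
With no repressor bound, *nolA* is transcribed.
So NolA is produced and active.
c-di-GMP is absent, so CilV is inactive.
With repressor NolA bound, *kulX* is not transcribed.
So KulX is not produced.
Required activator KulX is absent, so *qilA* is not transcribed.
So QilA is not produced.
Required activator QilA is absent, so *gixX* is not transcribed.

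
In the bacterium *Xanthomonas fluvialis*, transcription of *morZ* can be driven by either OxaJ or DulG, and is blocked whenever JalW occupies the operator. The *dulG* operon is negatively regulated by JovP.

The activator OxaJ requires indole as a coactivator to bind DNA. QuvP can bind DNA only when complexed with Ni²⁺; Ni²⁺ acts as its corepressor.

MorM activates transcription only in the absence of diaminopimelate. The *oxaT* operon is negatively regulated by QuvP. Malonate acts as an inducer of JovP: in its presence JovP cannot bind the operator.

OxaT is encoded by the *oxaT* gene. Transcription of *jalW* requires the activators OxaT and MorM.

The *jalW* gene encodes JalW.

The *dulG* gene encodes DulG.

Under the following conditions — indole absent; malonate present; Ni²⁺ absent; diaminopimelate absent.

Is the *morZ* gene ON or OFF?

Indole is absent, so OxaJ is inactive.
Malonate is present, so JovP is inactive.
With no repressor bound, *dulG* is transcribed.
So DulG is produced and active.
Ni²⁺ is absent, so QuvP is inactive.
With no repressor bound, *oxaT* is transcribed.
So OxaT is produced and active.
Diaminopimelate is absent, so MorM is active.
No repressor is bound and OxaT and MorM are active, so *jalW* is transcribed.
So JalW is produced and active.
With repressor JalW bound, *morZ* is not transcribed.

OFF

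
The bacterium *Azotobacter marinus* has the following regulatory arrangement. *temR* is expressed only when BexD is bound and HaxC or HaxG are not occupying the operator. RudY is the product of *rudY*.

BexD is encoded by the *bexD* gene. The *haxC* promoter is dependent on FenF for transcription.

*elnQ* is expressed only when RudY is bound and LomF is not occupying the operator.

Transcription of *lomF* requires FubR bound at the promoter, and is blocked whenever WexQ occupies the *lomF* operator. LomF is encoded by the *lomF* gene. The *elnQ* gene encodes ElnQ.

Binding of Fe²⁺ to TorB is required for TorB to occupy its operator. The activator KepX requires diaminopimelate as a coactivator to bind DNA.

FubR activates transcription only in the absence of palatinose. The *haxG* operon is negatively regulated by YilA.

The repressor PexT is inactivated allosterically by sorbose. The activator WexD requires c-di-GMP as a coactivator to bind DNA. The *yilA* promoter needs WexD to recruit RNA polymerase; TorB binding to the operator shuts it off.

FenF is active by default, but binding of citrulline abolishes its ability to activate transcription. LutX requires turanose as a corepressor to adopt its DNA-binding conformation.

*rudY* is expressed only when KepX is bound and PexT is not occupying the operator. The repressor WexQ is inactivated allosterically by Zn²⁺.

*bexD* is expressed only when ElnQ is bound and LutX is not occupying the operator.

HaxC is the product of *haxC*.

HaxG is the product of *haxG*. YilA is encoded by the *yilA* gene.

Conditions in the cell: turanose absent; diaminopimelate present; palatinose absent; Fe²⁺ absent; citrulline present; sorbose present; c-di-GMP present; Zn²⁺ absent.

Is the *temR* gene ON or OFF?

ON

Citrulline is present, so FenF is inactive.
Required activator FenF is absent, so *haxC* is not transcribed.
So HaxC is not produced.
Turanose is absent, so LutX is inactive.
Diaminopimelate is present, so KepX is active.
Sorbose is present, so PexT is inactive.
No repressor is bound and KepX is active, so *rudY* is transcribed.
So RudY is produced and active.
Zn²⁺ is absent, so WexQ is active.
Palatinose is absent, so FubR is active.
With repressor WexQ bound, *lomF* is not transcribed.
So LomF is not produced.
No repressor is bound and RudY is active, so *elnQ* is transcribed.
So ElnQ is produced and active.
No repressor is bound and ElnQ is active, so *bexD* is transcribed.
So BexD is produced and active.
Fe²⁺ is absent, so TorB is inactive.
c-di-GMP is present, so WexD is active.
No repressor is bound and WexD is active, so *yilA* is transcribed.
So YilA is produced and active.
With repressor YilA bound, *haxG* is not transcribed.
So HaxG is not produced.
No repressor is bound and BexD is active, so *temR* is transcribed.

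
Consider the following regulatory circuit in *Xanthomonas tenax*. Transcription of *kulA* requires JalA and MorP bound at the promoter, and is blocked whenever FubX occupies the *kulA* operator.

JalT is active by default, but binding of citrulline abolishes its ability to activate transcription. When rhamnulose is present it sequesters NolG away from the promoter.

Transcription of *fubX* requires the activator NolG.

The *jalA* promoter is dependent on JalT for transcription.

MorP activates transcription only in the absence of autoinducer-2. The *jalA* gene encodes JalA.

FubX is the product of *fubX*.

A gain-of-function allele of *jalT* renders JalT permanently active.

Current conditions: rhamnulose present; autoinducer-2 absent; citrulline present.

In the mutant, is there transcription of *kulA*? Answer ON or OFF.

JalT is constitutively active in this strain.
No repressor is bound and JalT is active, so *jalA* is transcribed.
So JalA is produced and active.
Autoinducer-2 is absent, so MorP is active.
Rhamnulose is present, so NolG is inactive.
Required activator NolG is absent, so *fubX* is not transcribed.
So FubX is not produced.
No repressor is bound and JalA and MorP are active, so *kulA* is transcribed.

ON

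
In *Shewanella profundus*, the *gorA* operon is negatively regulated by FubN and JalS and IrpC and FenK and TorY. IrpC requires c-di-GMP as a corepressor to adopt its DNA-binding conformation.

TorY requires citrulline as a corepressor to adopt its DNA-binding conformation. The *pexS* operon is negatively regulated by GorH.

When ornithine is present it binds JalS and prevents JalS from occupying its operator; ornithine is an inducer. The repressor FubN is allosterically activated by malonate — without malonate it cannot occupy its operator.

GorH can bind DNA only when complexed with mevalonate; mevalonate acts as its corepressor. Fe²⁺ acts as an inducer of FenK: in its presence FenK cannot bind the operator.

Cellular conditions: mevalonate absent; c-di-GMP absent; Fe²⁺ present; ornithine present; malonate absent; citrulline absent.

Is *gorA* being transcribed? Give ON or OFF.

ON

Malonate is absent, so FubN is inactive.
Ornithine is present, so JalS is inactive.
c-di-GMP is absent, so IrpC is inactive.
Fe²⁺ is present, so FenK is inactive.
Citrulline is absent, so TorY is inactive.
With no repressor bound, *gorA* is transcribed.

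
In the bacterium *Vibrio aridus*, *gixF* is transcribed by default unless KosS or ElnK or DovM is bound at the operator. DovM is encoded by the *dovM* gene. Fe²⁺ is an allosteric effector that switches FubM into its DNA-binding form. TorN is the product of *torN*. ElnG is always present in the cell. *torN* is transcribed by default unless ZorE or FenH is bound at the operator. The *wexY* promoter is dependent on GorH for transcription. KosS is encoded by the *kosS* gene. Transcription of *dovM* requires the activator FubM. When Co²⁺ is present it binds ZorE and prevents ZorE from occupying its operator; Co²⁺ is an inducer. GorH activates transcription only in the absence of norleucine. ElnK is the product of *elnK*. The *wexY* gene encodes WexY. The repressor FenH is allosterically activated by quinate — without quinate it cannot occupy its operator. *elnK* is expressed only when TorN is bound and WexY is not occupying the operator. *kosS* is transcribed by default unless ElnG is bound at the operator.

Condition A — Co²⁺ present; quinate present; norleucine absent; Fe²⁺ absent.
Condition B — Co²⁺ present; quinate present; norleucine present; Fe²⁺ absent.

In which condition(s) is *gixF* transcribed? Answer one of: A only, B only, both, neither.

both

Condition A:
ElnG is produced constitutively and is active.
With repressor ElnG bound, *kosS* is not transcribed.
So KosS is not produced.
Co²⁺ is present, so ZorE is inactive.
Quinate is present, so FenH is active.
With repressor FenH bound, *torN* is not transcribed.
So TorN is not produced.
Norleucine is absent, so GorH is active.
No repressor is bound and GorH is active, so *wexY* is transcribed.
So WexY is produced and active.
With repressor WexY bound, *elnK* is not transcribed.
So ElnK is not produced.
Fe²⁺ is absent, so FubM is inactive.
Required activator FubM is absent, so *dovM* is not transcribed.
So DovM is not produced.
With no repressor bound, *gixF* is transcribed.
→ *gixF* is ON in A.
Condition B:
ElnG is produced constitutively and is active.
With repressor ElnG bound, *kosS* is not transcribed.
So KosS is not produced.
Co²⁺ is present, so ZorE is inactive.
Quinate is present, so FenH is active.
With repressor FenH bound, *torN* is not transcribed.
So TorN is not produced.
Norleucine is present, so GorH is inactive.
Required activator GorH is absent, so *wexY* is not transcribed.
So WexY is not produced.
Required activator TorN is absent, so *elnK* is not transcribed.
So ElnK is not produced.
Fe²⁺ is absent, so FubM is inactive.
Required activator FubM is absent, so *dovM* is not transcribed.
So DovM is not produced.
With no repressor bound, *gixF* is transcribed.
→ *gixF* is ON in B.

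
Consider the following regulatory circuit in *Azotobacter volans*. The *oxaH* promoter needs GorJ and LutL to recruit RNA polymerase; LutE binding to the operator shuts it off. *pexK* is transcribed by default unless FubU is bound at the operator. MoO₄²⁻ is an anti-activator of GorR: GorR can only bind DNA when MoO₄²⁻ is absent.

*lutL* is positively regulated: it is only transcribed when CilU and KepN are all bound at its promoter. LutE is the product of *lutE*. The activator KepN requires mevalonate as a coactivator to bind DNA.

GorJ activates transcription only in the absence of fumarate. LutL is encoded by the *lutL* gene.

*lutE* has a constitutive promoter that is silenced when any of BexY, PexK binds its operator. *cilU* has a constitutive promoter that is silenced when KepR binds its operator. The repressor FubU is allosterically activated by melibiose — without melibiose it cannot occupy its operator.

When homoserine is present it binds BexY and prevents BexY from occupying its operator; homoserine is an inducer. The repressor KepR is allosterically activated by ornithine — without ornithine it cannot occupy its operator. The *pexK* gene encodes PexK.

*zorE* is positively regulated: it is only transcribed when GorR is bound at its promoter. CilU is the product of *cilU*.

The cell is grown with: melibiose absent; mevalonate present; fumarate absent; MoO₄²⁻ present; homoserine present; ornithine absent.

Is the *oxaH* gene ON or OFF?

ON

Fumarate is absent, so GorJ is active.
Ornithine is absent, so KepR is inactive.
With no repressor bound, *cilU* is transcribed.
So CilU is produced and active.
Mevalonate is present, so KepN is active.
No repressor is bound and CilU and KepN are active, so *lutL* is transcribed.
So LutL is produced and active.
Homoserine is present, so BexY is inactive.
Melibiose is absent, so FubU is inactive.
With no repressor bound, *pexK* is transcribed.
So PexK is produced and active.
With repressor PexK bound, *lutE* is not transcribed.
So LutE is not produced.
No repressor is bound and GorJ and LutL are active, so *oxaH* is transcribed.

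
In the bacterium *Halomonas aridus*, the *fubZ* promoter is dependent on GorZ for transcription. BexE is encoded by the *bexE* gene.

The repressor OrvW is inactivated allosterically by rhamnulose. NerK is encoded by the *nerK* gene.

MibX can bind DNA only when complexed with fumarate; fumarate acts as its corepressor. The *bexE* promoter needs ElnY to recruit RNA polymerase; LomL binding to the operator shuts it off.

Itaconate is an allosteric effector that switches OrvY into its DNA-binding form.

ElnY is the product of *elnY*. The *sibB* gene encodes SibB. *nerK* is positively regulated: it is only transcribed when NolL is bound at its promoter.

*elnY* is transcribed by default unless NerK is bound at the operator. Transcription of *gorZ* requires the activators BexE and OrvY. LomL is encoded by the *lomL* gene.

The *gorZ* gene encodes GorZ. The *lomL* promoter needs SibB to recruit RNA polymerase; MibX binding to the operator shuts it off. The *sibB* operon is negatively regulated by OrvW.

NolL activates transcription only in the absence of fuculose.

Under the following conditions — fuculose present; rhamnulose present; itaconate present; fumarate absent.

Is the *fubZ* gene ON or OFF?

Rhamnulose is present, so OrvW is inactive.
With no repressor bound, *sibB* is transcribed.
So SibB is produced and active.
Fumarate is absent, so MibX is inactive.
No repressor is bound and SibB is active, so *lomL* is transcribed.
So LomL is produced and active.
Fuculose is present, so NolL is inactive.
Required activator NolL is absent, so *nerK* is not transcribed.
So NerK is not produced.
With no repressor bound, *elnY* is transcribed.
So ElnY is produced and active.
With repressor LomL bound, *bexE* is not transcribed.
So BexE is not produced.
Itaconate is present, so OrvY is active.
Required activator BexE is absent, so *gorZ* is not transcribed.
So GorZ is not produced.
Required activator GorZ is absent, so *fubZ* is not transcribed.

OFF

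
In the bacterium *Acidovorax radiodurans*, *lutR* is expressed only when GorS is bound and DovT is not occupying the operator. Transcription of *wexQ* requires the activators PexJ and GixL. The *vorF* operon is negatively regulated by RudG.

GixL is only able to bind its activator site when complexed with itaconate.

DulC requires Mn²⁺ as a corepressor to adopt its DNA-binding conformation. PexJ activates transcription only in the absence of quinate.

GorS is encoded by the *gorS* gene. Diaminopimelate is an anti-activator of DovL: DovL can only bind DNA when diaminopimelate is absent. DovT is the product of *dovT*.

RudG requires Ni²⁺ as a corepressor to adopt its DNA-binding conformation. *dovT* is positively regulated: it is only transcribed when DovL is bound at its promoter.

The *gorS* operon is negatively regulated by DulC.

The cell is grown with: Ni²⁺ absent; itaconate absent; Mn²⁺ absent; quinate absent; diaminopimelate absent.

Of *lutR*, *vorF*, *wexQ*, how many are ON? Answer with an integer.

1

Diaminopimelate is absent, so DovL is active.
No repressor is bound and DovL is active, so *dovT* is transcribed.
So DovT is produced and active.
Mn²⁺ is absent, so DulC is inactive.
With no repressor bound, *gorS* is transcribed.
So GorS is produced and active.
With repressor DovT bound, *lutR* is not transcribed.
→ *lutR* is OFF.
Ni²⁺ is absent, so RudG is inactive.
With no repressor bound, *vorF* is transcribed.
→ *vorF* is ON.
Quinate is absent, so PexJ is active.
Itaconate is absent, so GixL is inactive.
Required activator GixL is absent, so *wexQ* is not transcribed.
→ *wexQ* is OFF.
1 of the 3 genes is transcribed.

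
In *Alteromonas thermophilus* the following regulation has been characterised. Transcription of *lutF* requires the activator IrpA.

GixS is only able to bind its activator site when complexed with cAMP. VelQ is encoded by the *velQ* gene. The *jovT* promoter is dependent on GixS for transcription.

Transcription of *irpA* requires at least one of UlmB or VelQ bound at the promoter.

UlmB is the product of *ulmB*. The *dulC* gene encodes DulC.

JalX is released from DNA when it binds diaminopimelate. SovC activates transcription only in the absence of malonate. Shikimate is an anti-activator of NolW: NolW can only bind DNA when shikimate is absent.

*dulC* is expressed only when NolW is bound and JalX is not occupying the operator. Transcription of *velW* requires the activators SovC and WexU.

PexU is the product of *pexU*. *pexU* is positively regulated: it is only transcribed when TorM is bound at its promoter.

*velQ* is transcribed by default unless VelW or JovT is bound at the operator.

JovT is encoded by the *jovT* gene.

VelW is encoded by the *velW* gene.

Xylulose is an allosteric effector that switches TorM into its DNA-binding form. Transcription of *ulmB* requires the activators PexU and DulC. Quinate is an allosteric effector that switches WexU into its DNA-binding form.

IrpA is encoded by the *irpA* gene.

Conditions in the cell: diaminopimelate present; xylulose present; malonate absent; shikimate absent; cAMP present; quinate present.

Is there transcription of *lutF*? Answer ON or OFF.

ON

Xylulose is present, so TorM is active.
No repressor is bound and TorM is active, so *pexU* is transcribed.
So PexU is produced and active.
Diaminopimelate is present, so JalX is inactive.
Shikimate is absent, so NolW is active.
No repressor is bound and NolW is active, so *dulC* is transcribed.
So DulC is produced and active.
No repressor is bound and PexU and DulC are active, so *ulmB* is transcribed.
So UlmB is produced and active.
Malonate is absent, so SovC is active.
Quinate is present, so WexU is active.
No repressor is bound and SovC and WexU are active, so *velW* is transcribed.
So VelW is produced and active.
cAMP is present, so GixS is active.
No repressor is bound and GixS is active, so *jovT* is transcribed.
So JovT is produced and active.
With repressor VelW bound, *velQ* is not transcribed.
So VelQ is not produced.
Activator UlmB is present, so *irpA* is transcribed.
So IrpA is produced and active.
No repressor is bound and IrpA is active, so *lutF* is transcribed.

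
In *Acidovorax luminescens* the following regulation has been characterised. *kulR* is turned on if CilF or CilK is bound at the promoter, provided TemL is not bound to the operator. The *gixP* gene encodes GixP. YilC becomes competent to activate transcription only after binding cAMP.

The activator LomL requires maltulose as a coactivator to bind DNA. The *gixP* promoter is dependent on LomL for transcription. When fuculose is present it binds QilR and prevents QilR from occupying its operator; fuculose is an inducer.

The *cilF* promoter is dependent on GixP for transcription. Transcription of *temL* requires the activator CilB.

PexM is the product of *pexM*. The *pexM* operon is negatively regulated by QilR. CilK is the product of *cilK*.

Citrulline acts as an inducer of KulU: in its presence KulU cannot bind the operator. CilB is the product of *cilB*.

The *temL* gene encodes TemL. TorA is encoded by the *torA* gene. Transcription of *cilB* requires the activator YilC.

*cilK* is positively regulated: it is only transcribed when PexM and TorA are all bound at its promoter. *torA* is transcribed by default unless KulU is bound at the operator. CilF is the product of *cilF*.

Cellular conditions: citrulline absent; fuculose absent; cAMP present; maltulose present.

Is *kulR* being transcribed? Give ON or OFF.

OFF

cAMP is present, so YilC is active.
No repressor is bound and YilC is active, so *cilB* is transcribed.
So CilB is produced and active.
No repressor is bound and CilB is active, so *temL* is transcribed.
So TemL is produced and active.
Maltulose is present, so LomL is active.
No repressor is bound and LomL is active, so *gixP* is transcribed.
So GixP is produced and active.
No repressor is bound and GixP is active, so *cilF* is transcribed.
So CilF is produced and active.
Fuculose is absent, so QilR is active.
With repressor QilR bound, *pexM* is not transcribed.
So PexM is not produced.
Citrulline is absent, so KulU is active.
With repressor KulU bound, *torA* is not transcribed.
So TorA is not produced.
Required activator PexM is absent, so *cilK* is not transcribed.
So CilK is not produced.
With repressor TemL bound, *kulR* is not transcribed.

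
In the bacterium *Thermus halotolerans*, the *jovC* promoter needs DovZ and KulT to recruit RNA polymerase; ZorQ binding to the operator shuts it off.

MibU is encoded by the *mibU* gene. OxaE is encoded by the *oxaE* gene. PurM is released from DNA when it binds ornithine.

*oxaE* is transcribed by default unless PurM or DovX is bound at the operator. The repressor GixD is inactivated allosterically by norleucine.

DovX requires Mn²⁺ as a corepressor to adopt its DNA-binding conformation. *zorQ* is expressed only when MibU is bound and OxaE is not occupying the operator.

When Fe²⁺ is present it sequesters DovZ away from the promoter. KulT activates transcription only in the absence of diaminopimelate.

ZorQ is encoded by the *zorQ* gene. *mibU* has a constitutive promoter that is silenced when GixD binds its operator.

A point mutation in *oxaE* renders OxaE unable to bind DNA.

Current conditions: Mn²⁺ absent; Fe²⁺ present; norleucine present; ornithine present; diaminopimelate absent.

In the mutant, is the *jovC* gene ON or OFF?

Fe²⁺ is present, so DovZ is inactive.
Norleucine is present, so GixD is inactive.
With no repressor bound, *mibU* is transcribed.
So MibU is produced and active.
OxaE is non-functional in this strain, so it has no effect.
No repressor is bound and MibU is active, so *zorQ* is transcribed.
So ZorQ is produced and active.
Diaminopimelate is absent, so KulT is active.
With repressor ZorQ bound, *jovC* is not transcribed.

OFF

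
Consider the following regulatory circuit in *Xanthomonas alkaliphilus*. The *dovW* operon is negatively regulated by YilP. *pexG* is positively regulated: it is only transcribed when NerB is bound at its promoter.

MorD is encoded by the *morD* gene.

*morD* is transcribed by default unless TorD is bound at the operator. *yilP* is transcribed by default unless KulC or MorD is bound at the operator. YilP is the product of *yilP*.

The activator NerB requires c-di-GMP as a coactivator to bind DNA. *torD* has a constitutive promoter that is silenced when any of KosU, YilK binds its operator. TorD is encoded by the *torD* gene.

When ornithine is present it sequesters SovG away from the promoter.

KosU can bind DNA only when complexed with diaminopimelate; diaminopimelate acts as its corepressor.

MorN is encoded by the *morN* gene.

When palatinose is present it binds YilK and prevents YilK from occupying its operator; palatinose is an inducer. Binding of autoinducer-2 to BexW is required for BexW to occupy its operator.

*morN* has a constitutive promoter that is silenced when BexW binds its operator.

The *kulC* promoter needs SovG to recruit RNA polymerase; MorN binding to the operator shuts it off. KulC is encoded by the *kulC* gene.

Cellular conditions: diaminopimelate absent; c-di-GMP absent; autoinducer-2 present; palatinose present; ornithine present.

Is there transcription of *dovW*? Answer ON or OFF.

OFF

Autoinducer-2 is present, so BexW is active.
With repressor BexW bound, *morN* is not transcribed.
So MorN is not produced.
Ornithine is present, so SovG is inactive.
Required activator SovG is absent, so *kulC* is not transcribed.
So KulC is not produced.
Diaminopimelate is absent, so KosU is inactive.
Palatinose is present, so YilK is inactive.
With no repressor bound, *torD* is transcribed.
So TorD is produced and active.
With repressor TorD bound, *morD* is not transcribed.
So MorD is not produced.
With no repressor bound, *yilP* is transcribed.
So YilP is produced and active.
With repressor YilP bound, *dovW* is not transcribed.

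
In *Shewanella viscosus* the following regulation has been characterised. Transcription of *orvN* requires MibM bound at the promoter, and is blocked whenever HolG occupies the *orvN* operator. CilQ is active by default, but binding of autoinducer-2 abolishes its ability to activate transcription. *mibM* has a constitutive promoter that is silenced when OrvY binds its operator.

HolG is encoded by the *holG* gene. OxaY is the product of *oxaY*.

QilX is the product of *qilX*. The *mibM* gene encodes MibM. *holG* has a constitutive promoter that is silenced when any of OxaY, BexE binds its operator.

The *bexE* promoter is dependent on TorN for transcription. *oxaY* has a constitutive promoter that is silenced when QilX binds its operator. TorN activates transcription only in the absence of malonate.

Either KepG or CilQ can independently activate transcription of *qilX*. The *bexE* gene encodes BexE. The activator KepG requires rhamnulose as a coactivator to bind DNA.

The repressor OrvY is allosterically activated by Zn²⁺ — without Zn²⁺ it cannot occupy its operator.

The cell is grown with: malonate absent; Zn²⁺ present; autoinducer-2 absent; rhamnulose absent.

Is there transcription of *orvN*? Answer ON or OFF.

OFF

Rhamnulose is absent, so KepG is inactive.
Autoinducer-2 is absent, so CilQ is active.
Activator CilQ is present, so *qilX* is transcribed.
So QilX is produced and active.
With repressor QilX bound, *oxaY* is not transcribed.
So OxaY is not produced.
Malonate is absent, so TorN is active.
No repressor is bound and TorN is active, so *bexE* is transcribed.
So BexE is produced and active.
With repressor BexE bound, *holG* is not transcribed.
So HolG is not produced.
Zn²⁺ is present, so OrvY is active.
With repressor OrvY bound, *mibM* is not transcribed.
So MibM is not produced.
Required activator MibM is absent, so *orvN* is not transcribed.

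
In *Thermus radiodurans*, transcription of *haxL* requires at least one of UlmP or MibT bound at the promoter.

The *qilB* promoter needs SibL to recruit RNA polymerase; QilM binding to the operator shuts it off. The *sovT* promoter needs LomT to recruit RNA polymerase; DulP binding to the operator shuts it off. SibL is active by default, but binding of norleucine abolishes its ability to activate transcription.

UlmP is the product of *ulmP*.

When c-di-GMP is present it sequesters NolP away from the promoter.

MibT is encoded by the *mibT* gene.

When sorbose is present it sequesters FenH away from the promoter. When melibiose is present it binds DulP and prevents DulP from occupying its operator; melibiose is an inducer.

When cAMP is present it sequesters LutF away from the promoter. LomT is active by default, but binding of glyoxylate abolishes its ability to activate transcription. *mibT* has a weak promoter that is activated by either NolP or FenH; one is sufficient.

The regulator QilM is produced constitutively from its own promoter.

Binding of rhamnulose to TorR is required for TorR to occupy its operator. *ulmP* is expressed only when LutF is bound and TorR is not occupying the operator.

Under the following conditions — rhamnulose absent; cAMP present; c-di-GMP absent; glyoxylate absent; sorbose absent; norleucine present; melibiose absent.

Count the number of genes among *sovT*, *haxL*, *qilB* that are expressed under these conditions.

1

Glyoxylate is absent, so LomT is active.
Melibiose is absent, so DulP is active.
With repressor DulP bound, *sovT* is not transcribed.
→ *sovT* is OFF.
cAMP is present, so LutF is inactive.
Rhamnulose is absent, so TorR is inactive.
Required activator LutF is absent, so *ulmP* is not transcribed.
So UlmP is not produced.
c-di-GMP is absent, so NolP is active.
Sorbose is absent, so FenH is active.
Activator NolP is present, so *mibT* is transcribed.
So MibT is produced and active.
Activator MibT is present, so *haxL* is transcribed.
→ *haxL* is ON.
QilM is produced constitutively and is active.
Norleucine is present, so SibL is inactive.
With repressor QilM bound, *qilB* is not transcribed.
→ *qilB* is OFF.
1 of the 3 genes is transcribed.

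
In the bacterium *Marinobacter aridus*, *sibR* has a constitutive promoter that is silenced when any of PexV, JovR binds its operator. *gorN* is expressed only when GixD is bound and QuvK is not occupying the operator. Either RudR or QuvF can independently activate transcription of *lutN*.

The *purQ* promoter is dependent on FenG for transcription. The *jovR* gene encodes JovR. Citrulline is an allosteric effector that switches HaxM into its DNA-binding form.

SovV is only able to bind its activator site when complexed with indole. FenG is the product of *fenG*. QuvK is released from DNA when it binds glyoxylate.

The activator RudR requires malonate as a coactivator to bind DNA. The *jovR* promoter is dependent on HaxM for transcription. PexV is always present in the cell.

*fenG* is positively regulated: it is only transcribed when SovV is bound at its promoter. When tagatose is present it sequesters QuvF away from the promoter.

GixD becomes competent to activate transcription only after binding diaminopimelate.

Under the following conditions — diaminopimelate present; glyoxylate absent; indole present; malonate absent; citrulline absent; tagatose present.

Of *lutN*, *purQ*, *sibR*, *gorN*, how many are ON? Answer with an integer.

Malonate is absent, so RudR is inactive.
Tagatose is present, so QuvF is inactive.
No activator is available at the *lutN* promoter, so *lutN* is not transcribed.
→ *lutN* is OFF.
Indole is present, so SovV is active.
No repressor is bound and SovV is active, so *fenG* is transcribed.
So FenG is produced and active.
No repressor is bound and FenG is active, so *purQ* is transcribed.
→ *purQ* is ON.
PexV is produced constitutively and is active.
Citrulline is absent, so HaxM is inactive.
Required activator HaxM is absent, so *jovR* is not transcribed.
So JovR is not produced.
With repressor PexV bound, *sibR* is not transcribed.
→ *sibR* is OFF.
Diaminopimelate is present, so GixD is active.
Glyoxylate is absent, so QuvK is active.
With repressor QuvK bound, *gorN* is not transcribed.
→ *gorN* is OFF.
1 of the 4 genes is transcribed.

1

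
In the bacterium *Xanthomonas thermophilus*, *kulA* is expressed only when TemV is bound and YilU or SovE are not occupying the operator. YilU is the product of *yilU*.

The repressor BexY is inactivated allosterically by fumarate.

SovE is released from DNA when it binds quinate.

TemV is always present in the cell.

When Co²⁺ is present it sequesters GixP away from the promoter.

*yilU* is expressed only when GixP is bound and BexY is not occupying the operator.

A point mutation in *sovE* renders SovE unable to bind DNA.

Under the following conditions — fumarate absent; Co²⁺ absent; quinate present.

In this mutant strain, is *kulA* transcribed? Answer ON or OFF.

TemV is produced constitutively and is active.
Fumarate is absent, so BexY is active.
Co²⁺ is absent, so GixP is active.
With repressor BexY bound, *yilU* is not transcribed.
So YilU is not produced.
SovE is non-functional in this strain, so it has no effect.
No repressor is bound and TemV is active, so *kulA* is transcribed.

ON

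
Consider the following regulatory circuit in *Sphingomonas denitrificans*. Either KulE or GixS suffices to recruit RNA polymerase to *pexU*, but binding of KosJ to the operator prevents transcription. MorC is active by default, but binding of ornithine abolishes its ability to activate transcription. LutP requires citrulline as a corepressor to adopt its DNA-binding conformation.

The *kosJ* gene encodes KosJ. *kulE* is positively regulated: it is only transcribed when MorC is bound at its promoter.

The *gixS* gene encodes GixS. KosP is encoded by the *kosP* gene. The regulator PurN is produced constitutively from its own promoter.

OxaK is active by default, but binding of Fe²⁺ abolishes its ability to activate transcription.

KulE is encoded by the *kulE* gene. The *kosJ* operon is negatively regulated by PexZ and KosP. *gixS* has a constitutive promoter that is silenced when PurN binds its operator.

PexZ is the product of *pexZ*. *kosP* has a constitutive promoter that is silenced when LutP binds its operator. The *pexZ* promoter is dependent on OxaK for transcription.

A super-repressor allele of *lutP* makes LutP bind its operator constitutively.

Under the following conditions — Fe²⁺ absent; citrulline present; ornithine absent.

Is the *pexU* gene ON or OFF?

ON

Fe²⁺ is absent, so OxaK is active.
No repressor is bound and OxaK is active, so *pexZ* is transcribed.
So PexZ is produced and active.
LutP is constitutively active in this strain.
With repressor LutP bound, *kosP* is not transcribed.
So KosP is not produced.
With repressor PexZ bound, *kosJ* is not transcribed.
So KosJ is not produced.
Ornithine is absent, so MorC is active.
No repressor is bound and MorC is active, so *kulE* is transcribed.
So KulE is produced and active.
PurN is produced constitutively and is active.
With repressor PurN bound, *gixS* is not transcribed.
So GixS is not produced.
Activator KulE is present, so *pexU* is transcribed.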